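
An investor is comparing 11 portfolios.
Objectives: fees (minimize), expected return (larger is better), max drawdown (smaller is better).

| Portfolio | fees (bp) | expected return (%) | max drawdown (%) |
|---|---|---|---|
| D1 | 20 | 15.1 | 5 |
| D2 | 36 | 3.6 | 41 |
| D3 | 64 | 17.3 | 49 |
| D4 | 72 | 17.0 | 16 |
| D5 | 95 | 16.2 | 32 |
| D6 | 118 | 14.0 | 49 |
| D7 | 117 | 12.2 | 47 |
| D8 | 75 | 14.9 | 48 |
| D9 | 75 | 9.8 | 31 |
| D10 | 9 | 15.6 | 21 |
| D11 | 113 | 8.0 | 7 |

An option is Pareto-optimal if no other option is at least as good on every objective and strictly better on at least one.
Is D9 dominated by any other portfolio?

Yes

D1 vs D9: fees 20≤75, expected return 15.1≥9.8, max drawdown 5≤31 — D1 is at least as good on every objective and strictly better on at least one, so D1 dominates D9.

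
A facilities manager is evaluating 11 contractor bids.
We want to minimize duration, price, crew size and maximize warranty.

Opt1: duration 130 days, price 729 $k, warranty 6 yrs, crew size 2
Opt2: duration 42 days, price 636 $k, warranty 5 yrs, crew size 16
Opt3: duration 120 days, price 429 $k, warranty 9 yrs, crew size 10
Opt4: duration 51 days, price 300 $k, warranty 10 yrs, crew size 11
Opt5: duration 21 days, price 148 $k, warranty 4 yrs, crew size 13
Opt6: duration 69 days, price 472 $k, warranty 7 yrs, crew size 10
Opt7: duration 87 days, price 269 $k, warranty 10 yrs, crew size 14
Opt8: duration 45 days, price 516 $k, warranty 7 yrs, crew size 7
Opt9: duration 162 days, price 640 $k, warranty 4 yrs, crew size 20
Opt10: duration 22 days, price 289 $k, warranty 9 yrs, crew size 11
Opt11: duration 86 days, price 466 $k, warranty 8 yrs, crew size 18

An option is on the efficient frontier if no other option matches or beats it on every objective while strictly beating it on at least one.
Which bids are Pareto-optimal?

Opt1, Opt3, Opt4, Opt5, Opt6, Opt7, Opt8, Opt10

Opt1: not dominated (best crew size).
Opt2: dominated by Opt10 (duration 22≤42, price 289≤636, warranty 9≥5, crew size 11≤16).
Opt3: not dominated.
Opt4: not dominated.
Opt5: not dominated (best duration).
Opt6: not dominated.
Opt7: not dominated.
Opt8: not dominated.
Opt9: dominated by Opt2 (duration 42≤162, price 636≤640, warranty 5≥4, crew size 16≤20).
Opt10: not dominated.
Opt11: dominated by Opt4 (duration 51≤86, price 300≤466, warranty 10≥8, crew size 11≤18).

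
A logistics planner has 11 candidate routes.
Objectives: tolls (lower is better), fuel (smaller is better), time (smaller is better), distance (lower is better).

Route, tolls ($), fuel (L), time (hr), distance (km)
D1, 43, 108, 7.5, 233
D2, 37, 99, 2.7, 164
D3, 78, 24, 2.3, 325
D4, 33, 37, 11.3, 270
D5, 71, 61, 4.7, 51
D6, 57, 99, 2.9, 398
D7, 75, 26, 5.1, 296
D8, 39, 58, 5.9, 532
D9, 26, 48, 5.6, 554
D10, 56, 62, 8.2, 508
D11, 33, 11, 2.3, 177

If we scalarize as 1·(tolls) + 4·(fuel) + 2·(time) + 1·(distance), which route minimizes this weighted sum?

D1: 1·43 + 4·108 + 2·7.5 + 1·233 = 723.0
D2: 1·37 + 4·99 + 2·2.7 + 1·164 = 602.4
D3: 1·78 + 4·24 + 2·2.3 + 1·325 = 503.6
D4: 1·33 + 4·37 + 2·11.3 + 1·270 = 473.6
D5: 1·71 + 4·61 + 2·4.7 + 1·51 = 375.4
D6: 1·57 + 4·99 + 2·2.9 + 1·398 = 856.8
D7: 1·75 + 4·26 + 2·5.1 + 1·296 = 485.2
D8: 1·39 + 4·58 + 2·5.9 + 1·532 = 814.8
D9: 1·26 + 4·48 + 2·5.6 + 1·554 = 783.2
D10: 1·56 + 4·62 + 2·8.2 + 1·508 = 828.4
D11: 1·33 + 4·11 + 2·2.3 + 1·177 = 258.6
Lowest: D11 at 258.6.

D11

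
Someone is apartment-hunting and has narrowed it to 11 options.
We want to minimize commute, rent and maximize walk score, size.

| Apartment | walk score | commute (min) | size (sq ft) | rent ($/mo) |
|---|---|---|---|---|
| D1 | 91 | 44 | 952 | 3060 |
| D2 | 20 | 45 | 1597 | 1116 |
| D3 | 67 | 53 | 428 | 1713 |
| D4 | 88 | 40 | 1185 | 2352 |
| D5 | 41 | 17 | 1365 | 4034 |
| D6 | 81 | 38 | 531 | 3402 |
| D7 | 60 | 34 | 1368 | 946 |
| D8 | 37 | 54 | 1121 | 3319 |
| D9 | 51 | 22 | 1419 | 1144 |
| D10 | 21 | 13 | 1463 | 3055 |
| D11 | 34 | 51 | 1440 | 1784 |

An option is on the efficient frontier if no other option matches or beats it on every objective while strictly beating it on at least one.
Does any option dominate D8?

D4 vs D8: walk score 88≥37, commute 40≤54, size 1185≥1121, rent 2352≤3319 — D4 is at least as good on every objective and strictly better on at least one, so D4 dominates D8.

Yes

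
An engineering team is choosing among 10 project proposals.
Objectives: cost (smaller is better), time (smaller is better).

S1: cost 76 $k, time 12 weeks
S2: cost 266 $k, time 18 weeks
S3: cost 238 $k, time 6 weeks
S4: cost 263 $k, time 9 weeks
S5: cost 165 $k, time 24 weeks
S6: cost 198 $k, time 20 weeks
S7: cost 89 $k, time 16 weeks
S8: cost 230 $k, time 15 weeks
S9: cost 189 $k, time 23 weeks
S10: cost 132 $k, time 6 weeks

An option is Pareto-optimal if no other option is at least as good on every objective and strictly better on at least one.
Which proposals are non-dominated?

S1, S10

S1: not dominated (best cost).
S2: dominated by S1 (cost 76≤266, time 12≤18).
S3: dominated by S10 (cost 132≤238, time 6≤6).
S4: dominated by S3 (cost 238≤263, time 6≤9).
S5: dominated by S1 (cost 76≤165, time 12≤24).
S6: dominated by S1 (cost 76≤198, time 12≤20).
S7: dominated by S1 (cost 76≤89, time 12≤16).
S8: dominated by S1 (cost 76≤230, time 12≤15).
S9: dominated by S1 (cost 76≤189, time 12≤23).
S10: not dominated.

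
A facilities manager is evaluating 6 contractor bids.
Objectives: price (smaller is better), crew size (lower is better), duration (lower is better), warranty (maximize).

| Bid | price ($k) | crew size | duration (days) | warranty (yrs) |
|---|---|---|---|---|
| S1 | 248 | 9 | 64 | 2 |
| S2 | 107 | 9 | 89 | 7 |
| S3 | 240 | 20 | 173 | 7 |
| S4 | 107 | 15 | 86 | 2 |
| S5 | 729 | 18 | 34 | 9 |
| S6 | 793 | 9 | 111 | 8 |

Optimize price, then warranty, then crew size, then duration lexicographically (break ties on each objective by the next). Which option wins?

First minimize price: best is 107, kept {S2, S4}.
Then maximize warranty: best is 7, kept {S2}.

S2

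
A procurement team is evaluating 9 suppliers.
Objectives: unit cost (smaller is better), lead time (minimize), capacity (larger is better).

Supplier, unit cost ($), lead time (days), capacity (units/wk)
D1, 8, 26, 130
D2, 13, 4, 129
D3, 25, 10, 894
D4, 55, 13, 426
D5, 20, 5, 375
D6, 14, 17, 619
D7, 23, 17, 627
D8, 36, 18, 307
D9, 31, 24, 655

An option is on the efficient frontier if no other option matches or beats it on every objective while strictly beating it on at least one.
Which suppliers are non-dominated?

D1: not dominated (best unit cost).
D2: not dominated (best lead time).
D3: not dominated (best capacity).
D4: dominated by D3 (unit cost 25≤55, lead time 10≤13, capacity 894≥426).
D5: not dominated.
D6: not dominated.
D7: not dominated.
D8: dominated by D3 (unit cost 25≤36, lead time 10≤18, capacity 894≥307).
D9: dominated by D3 (unit cost 25≤31, lead time 10≤24, capacity 894≥655).

D1, D2, D3, D5, D6, D7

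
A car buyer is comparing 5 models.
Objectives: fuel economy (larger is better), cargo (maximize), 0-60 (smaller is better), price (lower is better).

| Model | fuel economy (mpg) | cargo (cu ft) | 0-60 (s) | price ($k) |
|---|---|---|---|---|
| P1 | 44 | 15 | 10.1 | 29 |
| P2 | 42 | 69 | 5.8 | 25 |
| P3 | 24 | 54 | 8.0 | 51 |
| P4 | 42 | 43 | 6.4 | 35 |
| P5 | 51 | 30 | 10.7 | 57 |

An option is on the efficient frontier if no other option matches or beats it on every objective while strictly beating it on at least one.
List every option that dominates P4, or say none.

P2

P2: fuel economy 42≥42, cargo 69≥43, 0-60 5.8≤6.4, price 25≤35 — dominates P4.
Others (P1, P3, P5) are each worse than P4 on at least one objective.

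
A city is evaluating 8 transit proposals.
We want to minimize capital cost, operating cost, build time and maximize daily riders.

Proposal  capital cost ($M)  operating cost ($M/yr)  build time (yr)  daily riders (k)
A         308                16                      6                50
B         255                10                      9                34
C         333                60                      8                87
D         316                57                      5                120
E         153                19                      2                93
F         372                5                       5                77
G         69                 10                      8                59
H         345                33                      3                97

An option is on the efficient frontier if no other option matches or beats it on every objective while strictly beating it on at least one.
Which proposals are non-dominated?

A, D, E, F, G, H

A: not dominated.
B: dominated by G (capital cost 69≤255, operating cost 10≤10, build time 8≤9, daily riders 59≥34).
C: dominated by D (capital cost 316≤333, operating cost 57≤60, build time 5≤8, daily riders 120≥87).
D: not dominated (best daily riders).
E: not dominated (best build time).
F: not dominated (best operating cost).
G: not dominated (best capital cost).
H: not dominated.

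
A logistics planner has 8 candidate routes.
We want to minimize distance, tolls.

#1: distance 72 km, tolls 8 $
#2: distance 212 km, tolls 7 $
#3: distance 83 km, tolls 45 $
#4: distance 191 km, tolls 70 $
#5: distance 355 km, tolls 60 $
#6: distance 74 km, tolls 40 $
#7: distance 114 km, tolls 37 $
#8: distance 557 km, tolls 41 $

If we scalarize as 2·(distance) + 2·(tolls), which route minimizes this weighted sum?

#1

#1: 2·72 + 2·8 = 160
#2: 2·212 + 2·7 = 438
#3: 2·83 + 2·45 = 256
#4: 2·191 + 2·70 = 522
#5: 2·355 + 2·60 = 830
#6: 2·74 + 2·40 = 228
#7: 2·114 + 2·37 = 302
#8: 2·557 + 2·41 = 1196
Lowest: #1 at 160.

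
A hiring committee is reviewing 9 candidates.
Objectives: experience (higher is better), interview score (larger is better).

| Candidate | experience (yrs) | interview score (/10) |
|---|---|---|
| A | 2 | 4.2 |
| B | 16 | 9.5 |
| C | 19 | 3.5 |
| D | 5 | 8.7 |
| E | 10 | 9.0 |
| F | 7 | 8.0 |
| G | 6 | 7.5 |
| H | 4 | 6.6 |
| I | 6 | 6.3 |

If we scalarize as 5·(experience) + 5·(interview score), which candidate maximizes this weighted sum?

B

A: 5·2 + 5·4.2 = 31.0
B: 5·16 + 5·9.5 = 127.5
C: 5·19 + 5·3.5 = 112.5
D: 5·5 + 5·8.7 = 68.5
E: 5·10 + 5·9.0 = 95.0
F: 5·7 + 5·8.0 = 75.0
G: 5·6 + 5·7.5 = 67.5
H: 5·4 + 5·6.6 = 53.0
I: 5·6 + 5·6.3 = 61.5
Highest: B at 127.5.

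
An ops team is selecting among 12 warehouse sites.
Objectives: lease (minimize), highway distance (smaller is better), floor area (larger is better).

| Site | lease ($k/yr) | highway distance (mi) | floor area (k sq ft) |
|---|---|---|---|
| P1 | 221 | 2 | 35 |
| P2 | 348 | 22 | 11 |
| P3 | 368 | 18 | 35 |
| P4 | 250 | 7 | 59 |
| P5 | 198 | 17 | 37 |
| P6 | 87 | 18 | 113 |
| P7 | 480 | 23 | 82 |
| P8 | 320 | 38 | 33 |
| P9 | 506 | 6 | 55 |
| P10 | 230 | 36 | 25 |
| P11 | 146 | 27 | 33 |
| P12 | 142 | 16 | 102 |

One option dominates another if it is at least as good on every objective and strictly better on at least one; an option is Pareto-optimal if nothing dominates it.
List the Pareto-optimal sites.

P1, P4, P6, P9, P12

P1: not dominated (best highway distance).
P2: dominated by P1 (lease 221≤348, highway distance 2≤22, floor area 35≥11).
P3: dominated by P1 (lease 221≤368, highway distance 2≤18, floor area 35≥35).
P4: not dominated.
P5: dominated by P12 (lease 142≤198, highway distance 16≤17, floor area 102≥37).
P6: not dominated (best lease).
P7: dominated by P6 (lease 87≤480, highway distance 18≤23, floor area 113≥82).
P8: dominated by P1 (lease 221≤320, highway distance 2≤38, floor area 35≥33).
P9: not dominated.
P10: dominated by P1 (lease 221≤230, highway distance 2≤36, floor area 35≥25).
P11: dominated by P6 (lease 87≤146, highway distance 18≤27, floor area 113≥33).
P12: not dominated.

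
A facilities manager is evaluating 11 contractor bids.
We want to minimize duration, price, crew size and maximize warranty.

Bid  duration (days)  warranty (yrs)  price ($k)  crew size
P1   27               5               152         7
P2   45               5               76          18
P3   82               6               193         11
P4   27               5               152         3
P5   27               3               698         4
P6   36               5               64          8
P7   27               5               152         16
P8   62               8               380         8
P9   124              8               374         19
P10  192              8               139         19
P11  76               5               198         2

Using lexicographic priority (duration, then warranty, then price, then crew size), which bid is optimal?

P4

First minimize duration: best is 27, kept {P1, P4, P5, P7}.
Then maximize warranty: best is 5, kept {P1, P4, P7}.
Then minimize price: best is 152, kept {P1, P4, P7}.
Then minimize crew size: best is 3, kept {P4}.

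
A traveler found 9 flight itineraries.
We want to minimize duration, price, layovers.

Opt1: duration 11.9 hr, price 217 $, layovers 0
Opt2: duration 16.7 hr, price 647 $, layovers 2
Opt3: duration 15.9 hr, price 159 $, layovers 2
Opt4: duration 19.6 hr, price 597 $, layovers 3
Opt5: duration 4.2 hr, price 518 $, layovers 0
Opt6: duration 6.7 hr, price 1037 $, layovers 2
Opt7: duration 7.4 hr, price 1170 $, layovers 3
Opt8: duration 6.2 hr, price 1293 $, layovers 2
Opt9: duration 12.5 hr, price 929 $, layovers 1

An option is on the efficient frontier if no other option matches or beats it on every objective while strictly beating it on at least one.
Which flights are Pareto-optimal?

Opt1, Opt3, Opt5

Opt1: not dominated.
Opt2: dominated by Opt1 (duration 11.9≤16.7, price 217≤647, layovers 0≤2).
Opt3: not dominated (best price).
Opt4: dominated by Opt1 (duration 11.9≤19.6, price 217≤597, layovers 0≤3).
Opt5: not dominated (best duration).
Opt6: dominated by Opt5 (duration 4.2≤6.7, price 518≤1037, layovers 0≤2).
Opt7: dominated by Opt5 (duration 4.2≤7.4, price 518≤1170, layovers 0≤3).
Opt8: dominated by Opt5 (duration 4.2≤6.2, price 518≤1293, layovers 0≤2).
Opt9: dominated by Opt1 (duration 11.9≤12.5, price 217≤929, layovers 0≤1).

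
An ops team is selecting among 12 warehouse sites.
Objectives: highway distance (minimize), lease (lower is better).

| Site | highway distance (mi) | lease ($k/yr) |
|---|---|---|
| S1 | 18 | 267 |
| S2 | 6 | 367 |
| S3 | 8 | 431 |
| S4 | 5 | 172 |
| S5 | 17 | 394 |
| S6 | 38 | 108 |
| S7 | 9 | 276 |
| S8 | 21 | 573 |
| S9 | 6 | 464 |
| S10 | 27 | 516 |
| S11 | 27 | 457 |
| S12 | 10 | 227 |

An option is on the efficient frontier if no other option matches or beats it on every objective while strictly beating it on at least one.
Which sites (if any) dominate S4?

none

S1: worse on highway distance (18 vs 5).
S2: worse on highway distance (6 vs 5).
S3: worse on highway distance (8 vs 5).
S5: worse on highway distance (17 vs 5).
S6: worse on highway distance (38 vs 5).
S7: worse on highway distance (9 vs 5).
S8: worse on highway distance (21 vs 5).
S9: worse on highway distance (6 vs 5).
S10: worse on highway distance (27 vs 5).
S11: worse on highway distance (27 vs 5).
S12: worse on highway distance (10 vs 5).
No option dominates S4.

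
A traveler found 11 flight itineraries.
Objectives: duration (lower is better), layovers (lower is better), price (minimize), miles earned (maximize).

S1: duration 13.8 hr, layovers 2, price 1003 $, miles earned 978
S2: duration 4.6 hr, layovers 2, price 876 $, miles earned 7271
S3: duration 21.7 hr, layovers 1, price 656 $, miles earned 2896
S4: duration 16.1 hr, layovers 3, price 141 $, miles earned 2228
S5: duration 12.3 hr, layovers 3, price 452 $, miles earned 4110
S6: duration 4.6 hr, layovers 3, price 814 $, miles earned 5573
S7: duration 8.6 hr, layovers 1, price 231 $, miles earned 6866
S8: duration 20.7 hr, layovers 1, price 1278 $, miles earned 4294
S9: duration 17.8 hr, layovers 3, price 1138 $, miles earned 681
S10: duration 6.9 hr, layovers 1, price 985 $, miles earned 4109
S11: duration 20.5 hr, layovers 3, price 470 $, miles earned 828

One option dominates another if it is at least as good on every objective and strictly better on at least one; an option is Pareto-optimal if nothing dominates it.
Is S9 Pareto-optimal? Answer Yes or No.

No

S1 vs S9: duration 13.8≤17.8, layovers 2≤3, price 1003≤1138, miles earned 978≥681 — S1 is at least as good on every objective and strictly better on at least one, so S1 dominates S9.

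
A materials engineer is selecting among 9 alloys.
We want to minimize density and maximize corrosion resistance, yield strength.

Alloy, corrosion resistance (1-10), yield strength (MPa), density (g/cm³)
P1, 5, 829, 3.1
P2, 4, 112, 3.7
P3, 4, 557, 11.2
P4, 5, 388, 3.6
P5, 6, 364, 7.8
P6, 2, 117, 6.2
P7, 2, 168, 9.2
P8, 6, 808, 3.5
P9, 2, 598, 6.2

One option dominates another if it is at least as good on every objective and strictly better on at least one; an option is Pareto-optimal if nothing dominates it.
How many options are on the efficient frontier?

P1: not dominated (best yield strength).
P2: dominated by P1 (corrosion resistance 5≥4, yield strength 829≥112, density 3.1≤3.7).
P3: dominated by P1 (corrosion resistance 5≥4, yield strength 829≥557, density 3.1≤11.2).
P4: dominated by P1 (corrosion resistance 5≥5, yield strength 829≥388, density 3.1≤3.6).
P5: dominated by P8 (corrosion resistance 6≥6, yield strength 808≥364, density 3.5≤7.8).
P6: dominated by P1 (corrosion resistance 5≥2, yield strength 829≥117, density 3.1≤6.2).
P7: dominated by P1 (corrosion resistance 5≥2, yield strength 829≥168, density 3.1≤9.2).
P8: not dominated.
P9: dominated by P1 (corrosion resistance 5≥2, yield strength 829≥598, density 3.1≤6.2).
Pareto-optimal: P1, P8 → 2.

2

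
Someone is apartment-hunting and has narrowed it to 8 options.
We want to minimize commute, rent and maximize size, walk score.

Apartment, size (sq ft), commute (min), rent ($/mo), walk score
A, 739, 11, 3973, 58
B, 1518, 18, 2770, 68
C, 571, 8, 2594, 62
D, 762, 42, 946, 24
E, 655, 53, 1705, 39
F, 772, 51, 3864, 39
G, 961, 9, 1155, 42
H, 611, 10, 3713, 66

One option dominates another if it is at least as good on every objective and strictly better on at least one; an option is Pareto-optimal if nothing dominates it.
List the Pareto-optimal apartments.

A: not dominated.
B: not dominated (best size).
C: not dominated (best commute).
D: not dominated (best rent).
E: dominated by G (size 961≥655, commute 9≤53, rent 1155≤1705, walk score 42≥39).
F: dominated by B (size 1518≥772, commute 18≤51, rent 2770≤3864, walk score 68≥39).
G: not dominated.
H: not dominated.

A, B, C, D, G, H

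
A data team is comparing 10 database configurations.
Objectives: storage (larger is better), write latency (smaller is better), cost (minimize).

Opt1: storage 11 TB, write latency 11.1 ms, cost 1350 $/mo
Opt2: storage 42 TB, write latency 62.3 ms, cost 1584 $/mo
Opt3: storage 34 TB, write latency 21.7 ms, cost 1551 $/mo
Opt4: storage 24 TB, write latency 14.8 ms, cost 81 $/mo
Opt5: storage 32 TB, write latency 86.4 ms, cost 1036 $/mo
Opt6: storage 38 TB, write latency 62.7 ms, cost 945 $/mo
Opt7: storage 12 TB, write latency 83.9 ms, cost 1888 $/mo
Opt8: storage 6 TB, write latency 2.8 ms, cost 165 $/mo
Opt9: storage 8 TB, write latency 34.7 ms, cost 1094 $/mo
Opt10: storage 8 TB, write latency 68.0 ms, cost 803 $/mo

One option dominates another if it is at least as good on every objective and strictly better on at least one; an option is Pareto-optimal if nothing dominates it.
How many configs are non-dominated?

Opt1: not dominated.
Opt2: not dominated (best storage).
Opt3: not dominated.
Opt4: not dominated (best cost).
Opt5: dominated by Opt6 (storage 38≥32, write latency 62.7≤86.4, cost 945≤1036).
Opt6: not dominated.
Opt7: dominated by Opt2 (storage 42≥12, write latency 62.3≤83.9, cost 1584≤1888).
Opt8: not dominated (best write latency).
Opt9: dominated by Opt4 (storage 24≥8, write latency 14.8≤34.7, cost 81≤1094).
Opt10: dominated by Opt4 (storage 24≥8, write latency 14.8≤68.0, cost 81≤803).
Pareto-optimal: Opt1, Opt2, Opt3, Opt4, Opt6, Opt8 → 6.

6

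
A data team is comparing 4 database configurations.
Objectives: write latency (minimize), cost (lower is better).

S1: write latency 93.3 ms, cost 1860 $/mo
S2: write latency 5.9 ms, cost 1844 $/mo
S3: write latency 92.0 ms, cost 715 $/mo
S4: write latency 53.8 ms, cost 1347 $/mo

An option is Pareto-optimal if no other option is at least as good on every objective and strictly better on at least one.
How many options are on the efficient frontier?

S1: dominated by S2 (write latency 5.9≤93.3, cost 1844≤1860).
S2: not dominated (best write latency).
S3: not dominated (best cost).
S4: not dominated.
Pareto-optimal: S2, S3, S4 → 3.

3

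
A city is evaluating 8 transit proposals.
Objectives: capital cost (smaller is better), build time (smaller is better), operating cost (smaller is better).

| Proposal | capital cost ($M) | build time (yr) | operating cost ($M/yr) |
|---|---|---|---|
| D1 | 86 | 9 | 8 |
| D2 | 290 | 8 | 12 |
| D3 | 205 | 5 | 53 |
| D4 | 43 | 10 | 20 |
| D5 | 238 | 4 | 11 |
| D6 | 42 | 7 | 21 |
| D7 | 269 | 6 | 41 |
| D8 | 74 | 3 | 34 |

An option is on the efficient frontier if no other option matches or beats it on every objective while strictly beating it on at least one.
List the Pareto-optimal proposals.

D1: not dominated (best operating cost).
D2: dominated by D5 (capital cost 238≤290, build time 4≤8, operating cost 11≤12).
D3: dominated by D8 (capital cost 74≤205, build time 3≤5, operating cost 34≤53).
D4: not dominated.
D5: not dominated.
D6: not dominated (best capital cost).
D7: dominated by D5 (capital cost 238≤269, build time 4≤6, operating cost 11≤41).
D8: not dominated (best build time).

D1, D4, D5, D6, D8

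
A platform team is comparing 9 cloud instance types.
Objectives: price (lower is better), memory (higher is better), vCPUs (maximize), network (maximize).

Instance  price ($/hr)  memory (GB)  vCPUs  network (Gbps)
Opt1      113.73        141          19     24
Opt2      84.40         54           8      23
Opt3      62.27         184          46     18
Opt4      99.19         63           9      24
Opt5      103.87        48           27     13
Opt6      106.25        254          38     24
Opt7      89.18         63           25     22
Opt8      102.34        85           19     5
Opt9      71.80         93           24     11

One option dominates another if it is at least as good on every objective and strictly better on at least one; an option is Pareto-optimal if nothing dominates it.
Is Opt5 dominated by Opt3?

Yes

Opt3 vs Opt5: price 62.27≤103.87, memory 184≥48, vCPUs 46≥27, network 18≥13 — Opt3 is at least as good on every objective with at least one strict improvement.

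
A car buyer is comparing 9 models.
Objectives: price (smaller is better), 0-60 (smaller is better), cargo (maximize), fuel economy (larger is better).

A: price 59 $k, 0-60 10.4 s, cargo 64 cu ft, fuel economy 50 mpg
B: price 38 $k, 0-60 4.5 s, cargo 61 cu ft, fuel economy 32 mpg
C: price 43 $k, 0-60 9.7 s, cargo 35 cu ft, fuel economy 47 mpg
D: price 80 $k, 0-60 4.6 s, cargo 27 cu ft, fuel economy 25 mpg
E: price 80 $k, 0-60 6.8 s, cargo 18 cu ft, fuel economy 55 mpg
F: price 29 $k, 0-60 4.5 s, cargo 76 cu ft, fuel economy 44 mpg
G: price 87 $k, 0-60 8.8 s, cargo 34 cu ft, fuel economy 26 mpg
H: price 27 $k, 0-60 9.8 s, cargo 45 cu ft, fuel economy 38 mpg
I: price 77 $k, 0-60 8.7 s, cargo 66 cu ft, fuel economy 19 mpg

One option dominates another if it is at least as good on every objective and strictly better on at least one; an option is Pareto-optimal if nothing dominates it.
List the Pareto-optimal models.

A, C, E, F, H

A: not dominated.
B: dominated by F (price 29≤38, 0-60 4.5≤4.5, cargo 76≥61, fuel economy 44≥32).
C: not dominated.
D: dominated by B (price 38≤80, 0-60 4.5≤4.6, cargo 61≥27, fuel economy 32≥25).
E: not dominated (best fuel economy).
F: not dominated (best cargo).
G: dominated by B (price 38≤87, 0-60 4.5≤8.8, cargo 61≥34, fuel economy 32≥26).
H: not dominated (best price).
I: dominated by F (price 29≤77, 0-60 4.5≤8.7, cargo 76≥66, fuel economy 44≥19).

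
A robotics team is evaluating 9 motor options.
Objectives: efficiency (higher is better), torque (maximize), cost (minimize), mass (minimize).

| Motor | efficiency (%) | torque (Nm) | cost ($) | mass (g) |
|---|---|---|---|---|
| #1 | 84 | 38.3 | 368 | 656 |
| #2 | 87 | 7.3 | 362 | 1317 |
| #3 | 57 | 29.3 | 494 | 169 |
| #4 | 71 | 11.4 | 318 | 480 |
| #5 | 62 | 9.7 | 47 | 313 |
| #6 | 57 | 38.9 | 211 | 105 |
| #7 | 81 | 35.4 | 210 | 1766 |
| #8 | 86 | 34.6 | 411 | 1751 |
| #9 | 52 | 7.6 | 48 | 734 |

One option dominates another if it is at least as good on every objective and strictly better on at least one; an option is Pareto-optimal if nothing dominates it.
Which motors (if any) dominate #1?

#2: worse on torque (7.3 vs 38.3).
#3: worse on efficiency (57 vs 84).
#4: worse on efficiency (71 vs 84).
#5: worse on efficiency (62 vs 84).
#6: worse on efficiency (57 vs 84).
#7: worse on efficiency (81 vs 84).
#8: worse on torque (34.6 vs 38.3).
#9: worse on efficiency (52 vs 84).
No option dominates #1.

none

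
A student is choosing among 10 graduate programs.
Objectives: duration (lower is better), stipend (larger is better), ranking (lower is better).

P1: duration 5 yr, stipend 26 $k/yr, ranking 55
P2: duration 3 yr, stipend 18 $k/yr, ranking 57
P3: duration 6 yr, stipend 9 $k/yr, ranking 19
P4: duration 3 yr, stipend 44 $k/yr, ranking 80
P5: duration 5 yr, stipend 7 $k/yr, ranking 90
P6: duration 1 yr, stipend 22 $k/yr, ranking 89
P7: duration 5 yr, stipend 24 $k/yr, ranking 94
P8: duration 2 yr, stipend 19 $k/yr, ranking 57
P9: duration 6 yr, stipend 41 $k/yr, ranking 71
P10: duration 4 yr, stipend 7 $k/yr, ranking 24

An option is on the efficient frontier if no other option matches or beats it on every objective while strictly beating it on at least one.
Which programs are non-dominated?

P1, P3, P4, P6, P8, P9, P10

P1: not dominated.
P2: dominated by P8 (duration 2≤3, stipend 19≥18, ranking 57≤57).
P3: not dominated (best ranking).
P4: not dominated (best stipend).
P5: dominated by P1 (duration 5≤5, stipend 26≥7, ranking 55≤90).
P6: not dominated (best duration).
P7: dominated by P1 (duration 5≤5, stipend 26≥24, ranking 55≤94).
P8: not dominated.
P9: not dominated.
P10: not dominated.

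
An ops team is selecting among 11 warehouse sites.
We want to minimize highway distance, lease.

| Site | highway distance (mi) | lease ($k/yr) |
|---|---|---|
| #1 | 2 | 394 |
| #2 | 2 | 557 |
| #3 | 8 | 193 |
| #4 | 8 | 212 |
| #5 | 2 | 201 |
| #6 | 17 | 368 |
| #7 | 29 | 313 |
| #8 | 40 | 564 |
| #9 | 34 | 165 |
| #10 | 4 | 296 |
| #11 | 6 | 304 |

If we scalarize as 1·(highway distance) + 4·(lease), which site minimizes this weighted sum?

#1: 1·2 + 4·394 = 1578
#2: 1·2 + 4·557 = 2230
#3: 1·8 + 4·193 = 780
#4: 1·8 + 4·212 = 856
#5: 1·2 + 4·201 = 806
#6: 1·17 + 4·368 = 1489
#7: 1·29 + 4·313 = 1281
#8: 1·40 + 4·564 = 2296
#9: 1·34 + 4·165 = 694
#10: 1·4 + 4·296 = 1188
#11: 1·6 + 4·304 = 1222
Lowest: #9 at 694.

#9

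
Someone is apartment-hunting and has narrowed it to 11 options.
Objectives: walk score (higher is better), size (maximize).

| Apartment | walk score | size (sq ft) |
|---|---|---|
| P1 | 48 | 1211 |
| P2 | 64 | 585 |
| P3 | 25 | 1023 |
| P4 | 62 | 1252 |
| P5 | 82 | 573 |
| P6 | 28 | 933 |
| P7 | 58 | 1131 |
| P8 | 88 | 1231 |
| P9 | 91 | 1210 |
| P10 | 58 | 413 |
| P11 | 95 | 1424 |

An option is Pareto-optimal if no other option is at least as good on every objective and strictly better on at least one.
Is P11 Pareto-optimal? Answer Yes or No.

P1: worse on walk score (48 vs 95).
P2: worse on walk score (64 vs 95).
P3: worse on walk score (25 vs 95).
P4: worse on walk score (62 vs 95).
P5: worse on walk score (82 vs 95).
P6: worse on walk score (28 vs 95).
P7: worse on walk score (58 vs 95).
P8: worse on walk score (88 vs 95).
P9: worse on walk score (91 vs 95).
P10: worse on walk score (58 vs 95).
No option is at least as good as P11 on every objective and strictly better on one.

Yes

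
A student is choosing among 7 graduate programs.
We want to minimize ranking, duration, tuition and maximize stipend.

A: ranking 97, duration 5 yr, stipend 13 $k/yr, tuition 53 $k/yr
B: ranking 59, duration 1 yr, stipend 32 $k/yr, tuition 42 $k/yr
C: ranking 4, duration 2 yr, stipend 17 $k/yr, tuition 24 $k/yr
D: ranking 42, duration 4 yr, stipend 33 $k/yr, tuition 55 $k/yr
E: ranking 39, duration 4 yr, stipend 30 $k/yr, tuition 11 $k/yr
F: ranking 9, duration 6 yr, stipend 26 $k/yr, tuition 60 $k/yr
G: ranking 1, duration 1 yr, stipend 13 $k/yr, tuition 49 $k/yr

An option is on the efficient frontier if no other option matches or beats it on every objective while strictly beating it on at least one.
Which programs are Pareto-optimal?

A: dominated by B (ranking 59≤97, duration 1≤5, stipend 32≥13, tuition 42≤53).
B: not dominated.
C: not dominated.
D: not dominated (best stipend).
E: not dominated (best tuition).
F: not dominated.
G: not dominated (best ranking).

B, C, D, E, F, G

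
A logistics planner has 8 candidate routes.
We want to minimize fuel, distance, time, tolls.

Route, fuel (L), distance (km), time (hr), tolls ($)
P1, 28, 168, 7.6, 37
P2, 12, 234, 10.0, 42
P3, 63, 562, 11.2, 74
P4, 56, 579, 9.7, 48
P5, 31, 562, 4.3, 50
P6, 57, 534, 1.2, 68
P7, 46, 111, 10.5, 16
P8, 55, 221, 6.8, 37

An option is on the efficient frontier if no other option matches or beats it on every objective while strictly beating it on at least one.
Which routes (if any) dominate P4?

P1: fuel 28≤56, distance 168≤579, time 7.6≤9.7, tolls 37≤48 — dominates P4.
P8: fuel 55≤56, distance 221≤579, time 6.8≤9.7, tolls 37≤48 — dominates P4.
Others (P2, P3, P5, P6, P7) are each worse than P4 on at least one objective.

P1, P8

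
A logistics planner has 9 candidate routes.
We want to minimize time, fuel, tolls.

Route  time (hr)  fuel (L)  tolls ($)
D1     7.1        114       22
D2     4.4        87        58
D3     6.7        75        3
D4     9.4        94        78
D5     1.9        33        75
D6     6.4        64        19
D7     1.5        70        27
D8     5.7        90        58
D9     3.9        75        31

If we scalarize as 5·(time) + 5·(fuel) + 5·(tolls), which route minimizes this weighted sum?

D3

D1: 5·7.1 + 5·114 + 5·22 = 715.5
D2: 5·4.4 + 5·87 + 5·58 = 747.0
D3: 5·6.7 + 5·75 + 5·3 = 423.5
D4: 5·9.4 + 5·94 + 5·78 = 907.0
D5: 5·1.9 + 5·33 + 5·75 = 549.5
D6: 5·6.4 + 5·64 + 5·19 = 447.0
D7: 5·1.5 + 5·70 + 5·27 = 492.5
D8: 5·5.7 + 5·90 + 5·58 = 768.5
D9: 5·3.9 + 5·75 + 5·31 = 549.5
Lowest: D3 at 423.5.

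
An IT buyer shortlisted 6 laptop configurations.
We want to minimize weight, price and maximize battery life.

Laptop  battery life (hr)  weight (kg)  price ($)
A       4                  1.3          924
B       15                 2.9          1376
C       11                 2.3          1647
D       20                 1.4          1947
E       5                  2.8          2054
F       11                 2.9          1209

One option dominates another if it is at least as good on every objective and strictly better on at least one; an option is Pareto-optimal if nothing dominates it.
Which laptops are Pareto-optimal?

A, B, C, D, F

A: not dominated (best weight).
B: not dominated.
C: not dominated.
D: not dominated (best battery life).
E: dominated by C (battery life 11≥5, weight 2.3≤2.8, price 1647≤2054).
F: not dominated.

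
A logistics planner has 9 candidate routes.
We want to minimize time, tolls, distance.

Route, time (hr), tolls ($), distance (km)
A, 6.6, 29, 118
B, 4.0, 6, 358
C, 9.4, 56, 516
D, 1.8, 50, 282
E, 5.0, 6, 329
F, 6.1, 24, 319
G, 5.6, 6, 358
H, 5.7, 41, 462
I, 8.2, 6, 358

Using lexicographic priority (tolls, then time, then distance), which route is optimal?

First minimize tolls: best is 6, kept {B, E, G, I}.
Then minimize time: best is 4.0, kept {B}.

B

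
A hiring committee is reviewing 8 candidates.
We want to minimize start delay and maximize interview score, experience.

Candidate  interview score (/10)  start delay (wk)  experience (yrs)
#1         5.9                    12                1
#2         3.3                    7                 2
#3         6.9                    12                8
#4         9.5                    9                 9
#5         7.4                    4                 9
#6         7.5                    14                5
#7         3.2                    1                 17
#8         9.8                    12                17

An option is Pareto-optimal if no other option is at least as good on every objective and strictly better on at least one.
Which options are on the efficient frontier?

#1: dominated by #3 (interview score 6.9≥5.9, start delay 12≤12, experience 8≥1).
#2: dominated by #5 (interview score 7.4≥3.3, start delay 4≤7, experience 9≥2).
#3: dominated by #4 (interview score 9.5≥6.9, start delay 9≤12, experience 9≥8).
#4: not dominated.
#5: not dominated.
#6: dominated by #4 (interview score 9.5≥7.5, start delay 9≤14, experience 9≥5).
#7: not dominated (best start delay).
#8: not dominated (best interview score).

#4, #5, #7, #8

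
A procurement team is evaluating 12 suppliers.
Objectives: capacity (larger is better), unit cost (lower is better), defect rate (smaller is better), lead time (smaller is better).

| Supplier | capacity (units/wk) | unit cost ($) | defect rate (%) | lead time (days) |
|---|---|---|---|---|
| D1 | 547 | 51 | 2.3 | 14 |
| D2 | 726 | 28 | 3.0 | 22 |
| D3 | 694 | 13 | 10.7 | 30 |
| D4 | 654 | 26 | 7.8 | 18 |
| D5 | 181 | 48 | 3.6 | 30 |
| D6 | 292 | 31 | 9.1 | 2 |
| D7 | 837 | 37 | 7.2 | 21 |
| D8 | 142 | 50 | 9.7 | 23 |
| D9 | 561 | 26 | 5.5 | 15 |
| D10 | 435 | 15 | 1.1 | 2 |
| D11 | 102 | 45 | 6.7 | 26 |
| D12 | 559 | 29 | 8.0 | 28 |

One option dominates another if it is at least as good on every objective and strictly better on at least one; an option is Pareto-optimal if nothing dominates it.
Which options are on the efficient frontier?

D1: not dominated.
D2: not dominated.
D3: not dominated (best unit cost).
D4: not dominated.
D5: dominated by D2 (capacity 726≥181, unit cost 28≤48, defect rate 3.0≤3.6, lead time 22≤30).
D6: dominated by D10 (capacity 435≥292, unit cost 15≤31, defect rate 1.1≤9.1, lead time 2≤2).
D7: not dominated (best capacity).
D8: dominated by D2 (capacity 726≥142, unit cost 28≤50, defect rate 3.0≤9.7, lead time 22≤23).
D9: not dominated.
D10: not dominated (best defect rate).
D11: dominated by D2 (capacity 726≥102, unit cost 28≤45, defect rate 3.0≤6.7, lead time 22≤26).
D12: dominated by D2 (capacity 726≥559, unit cost 28≤29, defect rate 3.0≤8.0, lead time 22≤28).

D1, D2, D3, D4, D7, D9, D10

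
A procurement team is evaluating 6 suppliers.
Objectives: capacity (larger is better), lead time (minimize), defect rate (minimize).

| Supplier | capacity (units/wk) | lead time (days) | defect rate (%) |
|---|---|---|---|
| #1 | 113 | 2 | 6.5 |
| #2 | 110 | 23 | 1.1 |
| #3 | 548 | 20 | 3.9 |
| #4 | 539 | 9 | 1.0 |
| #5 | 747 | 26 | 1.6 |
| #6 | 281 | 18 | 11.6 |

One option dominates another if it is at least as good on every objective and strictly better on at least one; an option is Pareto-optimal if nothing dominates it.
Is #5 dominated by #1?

#1 vs #5: #1 is worse on capacity (113 vs 747), so it does not dominate #5.

No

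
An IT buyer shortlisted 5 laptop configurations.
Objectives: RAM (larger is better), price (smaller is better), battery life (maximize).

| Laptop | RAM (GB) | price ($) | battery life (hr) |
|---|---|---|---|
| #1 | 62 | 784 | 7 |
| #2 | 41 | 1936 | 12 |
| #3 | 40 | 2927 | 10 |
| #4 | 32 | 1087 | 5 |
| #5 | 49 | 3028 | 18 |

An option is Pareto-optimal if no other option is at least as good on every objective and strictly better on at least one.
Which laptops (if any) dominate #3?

#2

#2: RAM 41≥40, price 1936≤2927, battery life 12≥10 — dominates #3.
Others (#1, #4, #5) are each worse than #3 on at least one objective.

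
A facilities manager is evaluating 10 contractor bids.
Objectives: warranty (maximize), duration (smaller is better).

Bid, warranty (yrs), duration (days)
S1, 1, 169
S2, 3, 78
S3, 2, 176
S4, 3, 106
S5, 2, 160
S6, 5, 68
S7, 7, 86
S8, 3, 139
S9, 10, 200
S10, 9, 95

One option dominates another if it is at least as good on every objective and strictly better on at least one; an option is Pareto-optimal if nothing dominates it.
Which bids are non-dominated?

S6, S7, S9, S10

S1: dominated by S2 (warranty 3≥1, duration 78≤169).
S2: dominated by S6 (warranty 5≥3, duration 68≤78).
S3: dominated by S2 (warranty 3≥2, duration 78≤176).
S4: dominated by S2 (warranty 3≥3, duration 78≤106).
S5: dominated by S2 (warranty 3≥2, duration 78≤160).
S6: not dominated (best duration).
S7: not dominated.
S8: dominated by S2 (warranty 3≥3, duration 78≤139).
S9: not dominated (best warranty).
S10: not dominated.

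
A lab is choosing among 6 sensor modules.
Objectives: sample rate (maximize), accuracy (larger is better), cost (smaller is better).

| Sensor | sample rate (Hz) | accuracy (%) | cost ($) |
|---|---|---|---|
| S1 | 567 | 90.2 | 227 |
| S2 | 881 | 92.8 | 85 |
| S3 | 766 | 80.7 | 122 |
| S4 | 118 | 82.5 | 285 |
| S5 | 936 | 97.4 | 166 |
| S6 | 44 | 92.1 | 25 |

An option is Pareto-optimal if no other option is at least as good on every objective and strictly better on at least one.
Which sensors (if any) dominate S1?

S2: sample rate 881≥567, accuracy 92.8≥90.2, cost 85≤227 — dominates S1.
S5: sample rate 936≥567, accuracy 97.4≥90.2, cost 166≤227 — dominates S1.
Others (S3, S4, S6) are each worse than S1 on at least one objective.

S2, S5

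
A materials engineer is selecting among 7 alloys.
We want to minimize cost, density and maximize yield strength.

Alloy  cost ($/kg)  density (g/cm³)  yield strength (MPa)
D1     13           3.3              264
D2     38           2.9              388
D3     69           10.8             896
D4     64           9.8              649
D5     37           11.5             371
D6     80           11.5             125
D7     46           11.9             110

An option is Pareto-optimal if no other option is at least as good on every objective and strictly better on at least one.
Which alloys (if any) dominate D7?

D1: cost 13≤46, density 3.3≤11.9, yield strength 264≥110 — dominates D7.
D2: cost 38≤46, density 2.9≤11.9, yield strength 388≥110 — dominates D7.
D5: cost 37≤46, density 11.5≤11.9, yield strength 371≥110 — dominates D7.
Others (D3, D4, D6) are each worse than D7 on at least one objective.

D1, D2, D5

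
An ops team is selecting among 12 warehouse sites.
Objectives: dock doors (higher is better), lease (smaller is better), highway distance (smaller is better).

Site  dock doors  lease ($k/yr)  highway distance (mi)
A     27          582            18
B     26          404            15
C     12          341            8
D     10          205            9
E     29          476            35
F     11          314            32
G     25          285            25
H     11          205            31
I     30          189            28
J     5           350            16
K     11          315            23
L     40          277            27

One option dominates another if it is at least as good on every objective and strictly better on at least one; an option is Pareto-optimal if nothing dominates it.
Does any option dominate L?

No

A: worse on dock doors (27 vs 40).
B: worse on dock doors (26 vs 40).
C: worse on dock doors (12 vs 40).
D: worse on dock doors (10 vs 40).
E: worse on dock doors (29 vs 40).
F: worse on dock doors (11 vs 40).
G: worse on dock doors (25 vs 40).
H: worse on dock doors (11 vs 40).
I: worse on dock doors (30 vs 40).
J: worse on dock doors (5 vs 40).
K: worse on dock doors (11 vs 40).
No option is at least as good as L on every objective and strictly better on one.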